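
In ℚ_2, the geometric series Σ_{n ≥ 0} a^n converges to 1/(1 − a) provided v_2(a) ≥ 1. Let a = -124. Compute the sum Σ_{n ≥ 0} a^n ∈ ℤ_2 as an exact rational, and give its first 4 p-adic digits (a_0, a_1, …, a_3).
Σ a^n = 1/(1 − a) = 1/125;  first 4 digits = (1, 0, 1, 0)

v_2(a) = 2 ≥ 1, so the series converges in ℤ_2 to 1/(1 − a) = 1/(1 − (-124)) = 1/125. Expand this rational in ℤ_2: compute digits iteratively via d_i = x_i mod 2, x_{i+1} = (x_i − d_i)/2. The first 4 digits are (1, 0, 1, 0).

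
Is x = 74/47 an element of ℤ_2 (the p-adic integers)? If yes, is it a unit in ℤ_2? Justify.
x ∈ ℤ_2 but not a unit; v_2(x) = 1 > 0

ℤ_2 = {x ∈ ℚ_2 : v_2(x) ≥ 0} and ℤ_2^× = {x ∈ ℤ_2 : v_2(x) = 0}. Here v_2(74/47) = v_2(num) − v_2(den) = 1; compare against these criteria.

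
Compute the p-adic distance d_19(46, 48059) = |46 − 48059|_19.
d_19(46, 48059) = 1/6859

Step 1 — x − y = 46 − 48059 = -48013. Step 2 — v_19(-48013) = 3 (factor: -48013 = −(19^3 · 7); the sign does not affect v_p). Step 3 — |x − y|_19 = 19^{-3} = 1/6859.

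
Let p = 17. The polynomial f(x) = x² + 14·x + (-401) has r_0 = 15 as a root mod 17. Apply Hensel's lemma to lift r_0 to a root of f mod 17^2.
r_1 = 185 (mod 289)

Hensel: r_{i+1} = r_i − f(r_i)·(f′(r_i))^{-1} mod 17^{i+2}, f′(x) = 2x + 14. Iterate:
  r_0 = 15 (mod 17)
  r_1 = 185 (mod 289)
Final: r = 185 satisfies f(r) ≡ 0 mod 17^2.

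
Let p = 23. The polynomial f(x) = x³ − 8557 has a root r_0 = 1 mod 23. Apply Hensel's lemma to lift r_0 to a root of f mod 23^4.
r_3 = 215511 (mod 279841)

Hensel: r_{i+1} = r_i − f(r_i)/f′(r_i) mod 23^{i+2}, where f′(x) = 3x². Iterate:
  r_0 = 1 (mod 23)
  r_1 = 208 (mod 529)
  r_2 = 8672 (mod 12167)
  r_3 = 215511 (mod 279841)
Final: r = 215511 with f(r) ≡ 0 mod 23^4.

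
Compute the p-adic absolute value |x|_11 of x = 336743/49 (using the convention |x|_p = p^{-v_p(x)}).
|336743/49|_11 = 1/14641

Step 1 — compute v_11(x) by factoring powers of 11 out of the numerator and denominator: v_11(336743/49) = 4. Step 2 — apply |x|_p = p^{-v_p(x)} = 11^{-4} = 1/14641.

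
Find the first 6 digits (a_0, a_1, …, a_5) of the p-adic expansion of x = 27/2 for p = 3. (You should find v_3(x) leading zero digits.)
(a_0, …, a_5) = (0, 0, 0, 2, 1, 1)

v_3(27/2) = 3, so a_0 = ... = a_2 = 0. Factor out: x = 3^3 · u with u = 1/2 a unit in ℤ_3. Expand u iteratively via a_{v+i} = u_i mod 3, u_{i+1} = (u_i − a_{v+i})/3:
  u_0 = 1/2;  a_3 = 2;  u_1 = (u_0 − 2)/3 = -1/2
  u_1 = -1/2;  a_4 = 1;  u_2 = (u_1 − 1)/3 = -1/2
  u_2 = -1/2;  a_5 = 1;  u_3 = (u_2 − 1)/3 = -1/2
Digits: (0, 0, 0, 2, 1, 1).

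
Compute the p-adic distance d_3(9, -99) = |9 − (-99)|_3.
d_3(9, -99) = 1/27

Step 1 — x − y = 9 − (-99) = 108. Step 2 — v_3(108) = 3 (factor: 108 = (3^3 · 4); the sign does not affect v_p). Step 3 — |x − y|_3 = 3^{-3} = 1/27.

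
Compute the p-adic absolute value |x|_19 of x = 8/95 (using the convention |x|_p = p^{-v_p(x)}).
|8/95|_19 = 19

Step 1 — compute v_19(x) by factoring powers of 19 out of the numerator and denominator: v_19(8/95) = -1. Step 2 — apply |x|_p = p^{-v_p(x)} = 19^{1} = 19.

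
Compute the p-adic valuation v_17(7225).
v_17(7225) = 2

v_17(n) is the largest exponent k such that 17^k divides n. Factor out: 7225 = 17^2 · 25. (Sign doesn't affect v_p.) So v_17(7225) = 2.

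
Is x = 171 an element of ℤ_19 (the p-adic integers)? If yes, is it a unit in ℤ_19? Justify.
x ∈ ℤ_19 but not a unit; v_19(x) = 1 > 0

ℤ_19 = {x ∈ ℚ_19 : v_19(x) ≥ 0} and ℤ_19^× = {x ∈ ℤ_19 : v_19(x) = 0}. Here v_19(171) = v_19(num) − v_19(den) = 1; compare against these criteria.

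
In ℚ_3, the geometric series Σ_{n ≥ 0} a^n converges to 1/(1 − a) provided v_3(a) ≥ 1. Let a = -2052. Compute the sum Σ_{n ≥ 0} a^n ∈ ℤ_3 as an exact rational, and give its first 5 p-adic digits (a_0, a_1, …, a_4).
Σ a^n = 1/(1 − a) = 1/2053;  first 5 digits = (1, 0, 0, 2, 1)

v_3(a) = 3 ≥ 1, so the series converges in ℤ_3 to 1/(1 − a) = 1/(1 − (-2052)) = 1/2053. Expand this rational in ℤ_3: compute digits iteratively via d_i = x_i mod 3, x_{i+1} = (x_i − d_i)/3. The first 5 digits are (1, 0, 0, 2, 1).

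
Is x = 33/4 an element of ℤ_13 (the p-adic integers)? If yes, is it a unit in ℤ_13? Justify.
x ∈ ℤ_13^× (unit); v_13(x) = 0

ℤ_13 = {x ∈ ℚ_13 : v_13(x) ≥ 0} and ℤ_13^× = {x ∈ ℤ_13 : v_13(x) = 0}. Here v_13(33/4) = v_13(num) − v_13(den) = 0; compare against these criteria.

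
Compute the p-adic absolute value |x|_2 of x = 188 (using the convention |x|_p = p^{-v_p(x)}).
|188|_2 = 1/4

Step 1 — compute v_2(x) by factoring powers of 2 out of the numerator and denominator: v_2(188) = 2. Step 2 — apply |x|_p = p^{-v_p(x)} = 2^{-2} = 1/4.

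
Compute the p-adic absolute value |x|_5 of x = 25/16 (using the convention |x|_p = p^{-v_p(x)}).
|25/16|_5 = 1/25

Step 1 — compute v_5(x) by factoring powers of 5 out of the numerator and denominator: v_5(25/16) = 2. Step 2 — apply |x|_p = p^{-v_p(x)} = 5^{-2} = 1/25.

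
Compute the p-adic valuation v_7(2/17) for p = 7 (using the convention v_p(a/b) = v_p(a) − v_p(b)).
v_7(2/17) = 0

Factor powers of 7 from the numerator and denominator of the reduced fraction: 2 = 7^0 · 2 and 17 = 7^0 · 17. Apply v_p(a/b) = v_p(a) − v_p(b): v_7(2/17) = 0 − 0 = 0.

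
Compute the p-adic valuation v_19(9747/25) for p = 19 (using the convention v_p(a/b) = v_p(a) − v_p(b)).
v_19(9747/25) = 2

Factor powers of 19 from the numerator and denominator of the reduced fraction: 9747 = 19^2 · 27 and 25 = 19^0 · 25. Apply v_p(a/b) = v_p(a) − v_p(b): v_19(9747/25) = 2 − 0 = 2.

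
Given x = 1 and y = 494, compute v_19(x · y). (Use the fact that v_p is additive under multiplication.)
v_19(494) = 1

v_p(x) = 0 (factor: 1 = 19^0 · 1); v_p(y) = 1 (factor: 494 = 19^1 · 26). Additivity: v_p(xy) = v_p(x) + v_p(y) = 0 + 1 = 1. (Direct check: xy = 494 = 19^1 · (26).)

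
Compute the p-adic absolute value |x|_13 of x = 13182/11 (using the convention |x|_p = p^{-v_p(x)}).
|13182/11|_13 = 1/2197

Step 1 — compute v_13(x) by factoring powers of 13 out of the numerator and denominator: v_13(13182/11) = 3. Step 2 — apply |x|_p = p^{-v_p(x)} = 13^{-3} = 1/2197.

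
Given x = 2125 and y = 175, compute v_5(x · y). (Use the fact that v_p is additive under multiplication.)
v_5(371875) = 5

v_p(x) = 3 (factor: 2125 = 5^3 · 17); v_p(y) = 2 (factor: 175 = 5^2 · 7). Additivity: v_p(xy) = v_p(x) + v_p(y) = 3 + 2 = 5. (Direct check: xy = 371875 = 5^5 · (119).)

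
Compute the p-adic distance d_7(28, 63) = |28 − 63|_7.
d_7(28, 63) = 1/7

Step 1 — x − y = 28 − 63 = -35. Step 2 — v_7(-35) = 1 (factor: -35 = −(7^1 · 5); the sign does not affect v_p). Step 3 — |x − y|_7 = 7^{-1} = 1/7.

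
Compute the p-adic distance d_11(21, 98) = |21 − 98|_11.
d_11(21, 98) = 1/11

Step 1 — x − y = 21 − 98 = -77. Step 2 — v_11(-77) = 1 (factor: -77 = −(11^1 · 7); the sign does not affect v_p). Step 3 — |x − y|_11 = 11^{-1} = 1/11.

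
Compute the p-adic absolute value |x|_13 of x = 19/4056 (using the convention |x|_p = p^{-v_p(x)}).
|19/4056|_13 = 169

Step 1 — compute v_13(x) by factoring powers of 13 out of the numerator and denominator: v_13(19/4056) = -2. Step 2 — apply |x|_p = p^{-v_p(x)} = 13^{2} = 169.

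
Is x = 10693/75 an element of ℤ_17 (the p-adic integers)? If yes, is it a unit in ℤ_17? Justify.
x ∈ ℤ_17 but not a unit; v_17(x) = 2 > 0

ℤ_17 = {x ∈ ℚ_17 : v_17(x) ≥ 0} and ℤ_17^× = {x ∈ ℤ_17 : v_17(x) = 0}. Here v_17(10693/75) = v_17(num) − v_17(den) = 2; compare against these criteria.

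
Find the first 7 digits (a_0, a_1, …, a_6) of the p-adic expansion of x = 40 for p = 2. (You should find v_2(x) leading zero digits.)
(a_0, …, a_6) = (0, 0, 0, 1, 0, 1, 0)

v_2(40) = 3, so a_0 = ... = a_2 = 0. Factor out: x = 2^3 · u with u = 5 a unit in ℤ_2. Expand u iteratively via a_{v+i} = u_i mod 2, u_{i+1} = (u_i − a_{v+i})/2:
  u_0 = 5;  a_3 = 1;  u_1 = (u_0 − 1)/2 = 2
  u_1 = 2;  a_4 = 0;  u_2 = (u_1 − 0)/2 = 1
  u_2 = 1;  a_5 = 1;  u_3 = (u_2 − 1)/2 = 0
  u_3 = 0;  a_6 = 0;  u_4 = (u_3 − 0)/2 = 0
Digits: (0, 0, 0, 1, 0, 1, 0).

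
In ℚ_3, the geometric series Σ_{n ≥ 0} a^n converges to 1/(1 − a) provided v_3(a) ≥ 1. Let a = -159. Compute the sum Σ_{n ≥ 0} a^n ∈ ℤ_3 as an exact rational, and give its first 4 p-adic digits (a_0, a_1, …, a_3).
Σ a^n = 1/(1 − a) = 1/160;  first 4 digits = (1, 1, 1, 1)

v_3(a) = 1 ≥ 1, so the series converges in ℤ_3 to 1/(1 − a) = 1/(1 − (-159)) = 1/160. Expand this rational in ℤ_3: compute digits iteratively via d_i = x_i mod 3, x_{i+1} = (x_i − d_i)/3. The first 4 digits are (1, 1, 1, 1).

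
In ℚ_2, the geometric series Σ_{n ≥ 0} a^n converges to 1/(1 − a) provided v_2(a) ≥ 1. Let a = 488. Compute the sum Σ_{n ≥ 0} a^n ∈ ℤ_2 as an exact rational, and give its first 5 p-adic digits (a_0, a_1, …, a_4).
Σ a^n = 1/(1 − a) = -1/487;  first 5 digits = (1, 0, 0, 1, 0)

v_2(a) = 3 ≥ 1, so the series converges in ℤ_2 to 1/(1 − a) = 1/(1 − 488) = -1/487. Expand this rational in ℤ_2: compute digits iteratively via d_i = x_i mod 2, x_{i+1} = (x_i − d_i)/2. The first 5 digits are (1, 0, 0, 1, 0).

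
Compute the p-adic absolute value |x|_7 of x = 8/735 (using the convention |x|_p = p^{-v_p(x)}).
|8/735|_7 = 49

Step 1 — compute v_7(x) by factoring powers of 7 out of the numerator and denominator: v_7(8/735) = -2. Step 2 — apply |x|_p = p^{-v_p(x)} = 7^{2} = 49.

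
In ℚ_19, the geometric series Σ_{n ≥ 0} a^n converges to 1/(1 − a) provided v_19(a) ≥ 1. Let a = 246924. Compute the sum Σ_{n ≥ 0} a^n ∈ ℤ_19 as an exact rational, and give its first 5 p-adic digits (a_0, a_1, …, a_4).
Σ a^n = 1/(1 − a) = -1/246923;  first 5 digits = (1, 0, 0, 17, 1)

v_19(a) = 3 ≥ 1, so the series converges in ℤ_19 to 1/(1 − a) = 1/(1 − 246924) = -1/246923. Expand this rational in ℤ_19: compute digits iteratively via d_i = x_i mod 19, x_{i+1} = (x_i − d_i)/19. The first 5 digits are (1, 0, 0, 17, 1).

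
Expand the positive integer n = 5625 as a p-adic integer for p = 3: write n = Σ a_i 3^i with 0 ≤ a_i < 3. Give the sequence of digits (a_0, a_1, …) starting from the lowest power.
(a_0, a_1, …) = (0, 0, 1, 1, 0, 2, 1, 2)

Repeated division by 3 gives the digits low-to-high: 5625 = 1·3^2 + 1·3^3 + 2·3^5 + 1·3^6 + 2·3^7. Digit sequence: (0, 0, 1, 1, 0, 2, 1, 2).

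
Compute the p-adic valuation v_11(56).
v_11(56) = 0

v_11(n) is the largest exponent k such that 11^k divides n. Factor out: 56 = 11^0 · 56. (Sign doesn't affect v_p.) So v_11(56) = 0.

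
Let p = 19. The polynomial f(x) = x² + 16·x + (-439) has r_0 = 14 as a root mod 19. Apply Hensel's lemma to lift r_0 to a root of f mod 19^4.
r_3 = 70713 (mod 130321)

Hensel: r_{i+1} = r_i − f(r_i)·(f′(r_i))^{-1} mod 19^{i+2}, f′(x) = 2x + 16. Iterate:
  r_0 = 14 (mod 19)
  r_1 = 318 (mod 361)
  r_2 = 2123 (mod 6859)
  r_3 = 70713 (mod 130321)
Final: r = 70713 satisfies f(r) ≡ 0 mod 19^4.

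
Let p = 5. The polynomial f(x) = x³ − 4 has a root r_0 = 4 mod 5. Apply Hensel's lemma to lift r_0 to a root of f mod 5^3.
r_2 = 59 (mod 125)

Hensel: r_{i+1} = r_i − f(r_i)/f′(r_i) mod 5^{i+2}, where f′(x) = 3x². Iterate:
  r_0 = 4 (mod 5)
  r_1 = 9 (mod 25)
  r_2 = 59 (mod 125)
Final: r = 59 with f(r) ≡ 0 mod 5^3.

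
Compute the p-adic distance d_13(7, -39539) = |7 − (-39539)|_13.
d_13(7, -39539) = 1/2197

Step 1 — x − y = 7 − (-39539) = 39546. Step 2 — v_13(39546) = 3 (factor: 39546 = (13^3 · 18); the sign does not affect v_p). Step 3 — |x − y|_13 = 13^{-3} = 1/2197.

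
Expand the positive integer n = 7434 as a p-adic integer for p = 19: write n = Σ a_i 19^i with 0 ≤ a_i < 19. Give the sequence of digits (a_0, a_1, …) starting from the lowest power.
(a_0, a_1, …) = (5, 11, 1, 1)

Repeated division by 19 gives the digits low-to-high: 7434 = 5 + 11·19^1 + 1·19^2 + 1·19^3. Digit sequence: (5, 11, 1, 1).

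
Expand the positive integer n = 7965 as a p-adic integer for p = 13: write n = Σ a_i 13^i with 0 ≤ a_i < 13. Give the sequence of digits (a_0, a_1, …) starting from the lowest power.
(a_0, a_1, …) = (9, 1, 8, 3)

Repeated division by 13 gives the digits low-to-high: 7965 = 9 + 1·13^1 + 8·13^2 + 3·13^3. Digit sequence: (9, 1, 8, 3).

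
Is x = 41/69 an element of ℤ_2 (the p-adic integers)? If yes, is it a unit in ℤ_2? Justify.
x ∈ ℤ_2^× (unit); v_2(x) = 0

ℤ_2 = {x ∈ ℚ_2 : v_2(x) ≥ 0} and ℤ_2^× = {x ∈ ℤ_2 : v_2(x) = 0}. Here v_2(41/69) = v_2(num) − v_2(den) = 0; compare against these criteria.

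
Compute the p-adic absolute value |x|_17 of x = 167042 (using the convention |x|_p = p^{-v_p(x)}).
|167042|_17 = 1/83521

Step 1 — compute v_17(x) by factoring powers of 17 out of the numerator and denominator: v_17(167042) = 4. Step 2 — apply |x|_p = p^{-v_p(x)} = 17^{-4} = 1/83521.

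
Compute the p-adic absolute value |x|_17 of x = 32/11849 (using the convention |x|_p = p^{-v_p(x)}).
|32/11849|_17 = 289

Step 1 — compute v_17(x) by factoring powers of 17 out of the numerator and denominator: v_17(32/11849) = -2. Step 2 — apply |x|_p = p^{-v_p(x)} = 17^{2} = 289.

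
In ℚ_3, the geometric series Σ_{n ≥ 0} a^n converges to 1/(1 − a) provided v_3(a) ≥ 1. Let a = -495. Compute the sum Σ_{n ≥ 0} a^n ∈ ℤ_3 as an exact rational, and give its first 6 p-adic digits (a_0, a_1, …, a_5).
Σ a^n = 1/(1 − a) = 1/496;  first 6 digits = (1, 0, 2, 2, 0, 1)

v_3(a) = 2 ≥ 1, so the series converges in ℤ_3 to 1/(1 − a) = 1/(1 − (-495)) = 1/496. Expand this rational in ℤ_3: compute digits iteratively via d_i = x_i mod 3, x_{i+1} = (x_i − d_i)/3. The first 6 digits are (1, 0, 2, 2, 0, 1).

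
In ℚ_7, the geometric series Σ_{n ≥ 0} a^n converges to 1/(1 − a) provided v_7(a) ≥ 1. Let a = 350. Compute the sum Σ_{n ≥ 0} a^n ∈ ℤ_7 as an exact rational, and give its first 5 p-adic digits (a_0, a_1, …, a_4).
Σ a^n = 1/(1 − a) = -1/349;  first 5 digits = (1, 1, 1, 2, 3)

v_7(a) = 1 ≥ 1, so the series converges in ℤ_7 to 1/(1 − a) = 1/(1 − 350) = -1/349. Expand this rational in ℤ_7: compute digits iteratively via d_i = x_i mod 7, x_{i+1} = (x_i − d_i)/7. The first 5 digits are (1, 1, 1, 2, 3).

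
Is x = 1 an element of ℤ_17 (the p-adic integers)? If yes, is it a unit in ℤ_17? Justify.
x ∈ ℤ_17^× (unit); v_17(x) = 0

ℤ_17 = {x ∈ ℚ_17 : v_17(x) ≥ 0} and ℤ_17^× = {x ∈ ℤ_17 : v_17(x) = 0}. Here v_17(1) = v_17(num) − v_17(den) = 0; compare against these criteria.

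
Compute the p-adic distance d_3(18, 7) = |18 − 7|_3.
d_3(18, 7) = 1

Step 1 — x − y = 18 − 7 = 11. Step 2 — v_3(11) = 0 (factor: 11 = (3^0 · 11); the sign does not affect v_p). Step 3 — |x − y|_3 = 3^{0} = 1.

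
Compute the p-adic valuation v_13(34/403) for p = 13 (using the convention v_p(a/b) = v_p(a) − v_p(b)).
v_13(34/403) = -1

Factor powers of 13 from the numerator and denominator of the reduced fraction: 34 = 13^0 · 34 and 403 = 13^1 · 31. Apply v_p(a/b) = v_p(a) − v_p(b): v_13(34/403) = 0 − 1 = -1.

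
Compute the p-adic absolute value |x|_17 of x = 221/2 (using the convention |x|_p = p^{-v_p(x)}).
|221/2|_17 = 1/17

Step 1 — compute v_17(x) by factoring powers of 17 out of the numerator and denominator: v_17(221/2) = 1. Step 2 — apply |x|_p = p^{-v_p(x)} = 17^{-1} = 1/17.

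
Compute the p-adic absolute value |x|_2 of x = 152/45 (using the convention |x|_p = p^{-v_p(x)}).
|152/45|_2 = 1/8

Step 1 — compute v_2(x) by factoring powers of 2 out of the numerator and denominator: v_2(152/45) = 3. Step 2 — apply |x|_p = p^{-v_p(x)} = 2^{-3} = 1/8.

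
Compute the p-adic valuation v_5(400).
v_5(400) = 2

v_5(n) is the largest exponent k such that 5^k divides n. Factor out: 400 = 5^2 · 16. (Sign doesn't affect v_p.) So v_5(400) = 2.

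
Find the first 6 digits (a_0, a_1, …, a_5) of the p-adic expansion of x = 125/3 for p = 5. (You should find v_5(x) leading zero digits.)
(a_0, …, a_5) = (0, 0, 0, 2, 3, 1)

v_5(125/3) = 3, so a_0 = ... = a_2 = 0. Factor out: x = 5^3 · u with u = 1/3 a unit in ℤ_5. Expand u iteratively via a_{v+i} = u_i mod 5, u_{i+1} = (u_i − a_{v+i})/5:
  u_0 = 1/3;  a_3 = 2;  u_1 = (u_0 − 2)/5 = -1/3
  u_1 = -1/3;  a_4 = 3;  u_2 = (u_1 − 3)/5 = -2/3
  u_2 = -2/3;  a_5 = 1;  u_3 = (u_2 − 1)/5 = -1/3
Digits: (0, 0, 0, 2, 3, 1).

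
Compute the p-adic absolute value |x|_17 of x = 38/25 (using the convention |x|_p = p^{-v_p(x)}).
|38/25|_17 = 1

Step 1 — compute v_17(x) by factoring powers of 17 out of the numerator and denominator: v_17(38/25) = 0. Step 2 — apply |x|_p = p^{-v_p(x)} = 17^{0} = 1.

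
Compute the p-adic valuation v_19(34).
v_19(34) = 0

v_19(n) is the largest exponent k such that 19^k divides n. Factor out: 34 = 19^0 · 34. (Sign doesn't affect v_p.) So v_19(34) = 0.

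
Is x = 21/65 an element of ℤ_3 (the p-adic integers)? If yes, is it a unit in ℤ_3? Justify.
x ∈ ℤ_3 but not a unit; v_3(x) = 1 > 0

ℤ_3 = {x ∈ ℚ_3 : v_3(x) ≥ 0} and ℤ_3^× = {x ∈ ℤ_3 : v_3(x) = 0}. Here v_3(21/65) = v_3(num) − v_3(den) = 1; compare against these criteria.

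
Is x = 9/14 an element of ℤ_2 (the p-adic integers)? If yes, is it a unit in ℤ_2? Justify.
x ∉ ℤ_2 (v_2(x) = -1 < 0)

ℤ_2 = {x ∈ ℚ_2 : v_2(x) ≥ 0} and ℤ_2^× = {x ∈ ℤ_2 : v_2(x) = 0}. Here v_2(9/14) = v_2(num) − v_2(den) = -1; compare against these criteria.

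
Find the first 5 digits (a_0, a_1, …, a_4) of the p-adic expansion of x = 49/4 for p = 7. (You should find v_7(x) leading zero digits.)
(a_0, …, a_4) = (0, 0, 2, 5, 1)

v_7(49/4) = 2, so a_0 = ... = a_1 = 0. Factor out: x = 7^2 · u with u = 1/4 a unit in ℤ_7. Expand u iteratively via a_{v+i} = u_i mod 7, u_{i+1} = (u_i − a_{v+i})/7:
  u_0 = 1/4;  a_2 = 2;  u_1 = (u_0 − 2)/7 = -1/4
  u_1 = -1/4;  a_3 = 5;  u_2 = (u_1 − 5)/7 = -3/4
  u_2 = -3/4;  a_4 = 1;  u_3 = (u_2 − 1)/7 = -1/4
Digits: (0, 0, 2, 5, 1).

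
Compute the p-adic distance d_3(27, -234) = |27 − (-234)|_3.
d_3(27, -234) = 1/9

Step 1 — x − y = 27 − (-234) = 261. Step 2 — v_3(261) = 2 (factor: 261 = (3^2 · 29); the sign does not affect v_p). Step 3 — |x − y|_3 = 3^{-2} = 1/9.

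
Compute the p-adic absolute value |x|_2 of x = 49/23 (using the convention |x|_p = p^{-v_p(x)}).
|49/23|_2 = 1

Step 1 — compute v_2(x) by factoring powers of 2 out of the numerator and denominator: v_2(49/23) = 0. Step 2 — apply |x|_p = p^{-v_p(x)} = 2^{0} = 1.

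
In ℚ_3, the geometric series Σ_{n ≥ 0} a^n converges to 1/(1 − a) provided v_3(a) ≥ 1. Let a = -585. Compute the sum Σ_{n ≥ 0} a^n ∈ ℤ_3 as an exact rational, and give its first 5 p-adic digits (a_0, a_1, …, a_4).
Σ a^n = 1/(1 − a) = 1/586;  first 5 digits = (1, 0, 1, 2, 2)

v_3(a) = 2 ≥ 1, so the series converges in ℤ_3 to 1/(1 − a) = 1/(1 − (-585)) = 1/586. Expand this rational in ℤ_3: compute digits iteratively via d_i = x_i mod 3, x_{i+1} = (x_i − d_i)/3. The first 5 digits are (1, 0, 1, 2, 2).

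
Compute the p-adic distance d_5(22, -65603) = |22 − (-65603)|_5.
d_5(22, -65603) = 1/3125

Step 1 — x − y = 22 − (-65603) = 65625. Step 2 — v_5(65625) = 5 (factor: 65625 = (5^5 · 21); the sign does not affect v_p). Step 3 — |x − y|_5 = 5^{-5} = 1/3125.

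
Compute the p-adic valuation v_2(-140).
v_2(-140) = 2

v_2(n) is the largest exponent k such that 2^k divides n. Factor out: -140 = -2^2 · 35. (Sign doesn't affect v_p.) So v_2(-140) = 2.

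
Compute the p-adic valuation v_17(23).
v_17(23) = 0

v_17(n) is the largest exponent k such that 17^k divides n. Factor out: 23 = 17^0 · 23. (Sign doesn't affect v_p.) So v_17(23) = 0.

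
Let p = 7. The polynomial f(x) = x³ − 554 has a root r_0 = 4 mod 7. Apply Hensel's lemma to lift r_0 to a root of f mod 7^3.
r_2 = 200 (mod 343)

Hensel: r_{i+1} = r_i − f(r_i)/f′(r_i) mod 7^{i+2}, where f′(x) = 3x². Iterate:
  r_0 = 4 (mod 7)
  r_1 = 4 (mod 49)
  r_2 = 200 (mod 343)
Final: r = 200 with f(r) ≡ 0 mod 7^3.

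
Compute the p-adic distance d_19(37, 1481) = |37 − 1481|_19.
d_19(37, 1481) = 1/361

Step 1 — x − y = 37 − 1481 = -1444. Step 2 — v_19(-1444) = 2 (factor: -1444 = −(19^2 · 4); the sign does not affect v_p). Step 3 — |x − y|_19 = 19^{-2} = 1/361.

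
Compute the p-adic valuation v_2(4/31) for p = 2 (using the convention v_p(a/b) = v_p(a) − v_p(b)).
v_2(4/31) = 2

Factor powers of 2 from the numerator and denominator of the reduced fraction: 4 = 2^2 · 1 and 31 = 2^0 · 31. Apply v_p(a/b) = v_p(a) − v_p(b): v_2(4/31) = 2 − 0 = 2.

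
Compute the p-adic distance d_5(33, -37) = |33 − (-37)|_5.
d_5(33, -37) = 1/5

Step 1 — x − y = 33 − (-37) = 70. Step 2 — v_5(70) = 1 (factor: 70 = (5^1 · 14); the sign does not affect v_p). Step 3 — |x − y|_5 = 5^{-1} = 1/5.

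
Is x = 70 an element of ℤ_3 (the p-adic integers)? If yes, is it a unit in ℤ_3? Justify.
x ∈ ℤ_3^× (unit); v_3(x) = 0

ℤ_3 = {x ∈ ℚ_3 : v_3(x) ≥ 0} and ℤ_3^× = {x ∈ ℤ_3 : v_3(x) = 0}. Here v_3(70) = v_3(num) − v_3(den) = 0; compare against these criteria.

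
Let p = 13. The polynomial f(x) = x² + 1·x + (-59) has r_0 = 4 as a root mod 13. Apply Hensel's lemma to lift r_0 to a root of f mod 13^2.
r_1 = 121 (mod 169)

Hensel: r_{i+1} = r_i − f(r_i)·(f′(r_i))^{-1} mod 13^{i+2}, f′(x) = 2x + 1. Iterate:
  r_0 = 4 (mod 13)
  r_1 = 121 (mod 169)
Final: r = 121 satisfies f(r) ≡ 0 mod 13^2.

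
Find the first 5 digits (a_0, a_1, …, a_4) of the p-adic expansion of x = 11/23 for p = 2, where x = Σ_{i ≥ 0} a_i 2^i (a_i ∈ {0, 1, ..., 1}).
(a_0, …, a_4) = (1, 0, 1, 1, 0)

v_2(11/23) = 0 (numerator and denominator both coprime to 2), so x ∈ ℤ_2^×. Compute digits iteratively via a_i = x_i mod 2, x_{i+1} = (x_i − a_i)/2, with x_0 = x:
  x_0 = 11/23;  a_0 = 1;  x_1 = (x_0 − 1)/2 = -6/23
  x_1 = -6/23;  a_1 = 0;  x_2 = (x_1 − 0)/2 = -3/23
  x_2 = -3/23;  a_2 = 1;  x_3 = (x_2 − 1)/2 = -13/23
  x_3 = -13/23;  a_3 = 1;  x_4 = (x_3 − 1)/2 = -18/23
  x_4 = -18/23;  a_4 = 0;  x_5 = (x_4 − 0)/2 = -9/23
Digits: (1, 0, 1, 1, 0).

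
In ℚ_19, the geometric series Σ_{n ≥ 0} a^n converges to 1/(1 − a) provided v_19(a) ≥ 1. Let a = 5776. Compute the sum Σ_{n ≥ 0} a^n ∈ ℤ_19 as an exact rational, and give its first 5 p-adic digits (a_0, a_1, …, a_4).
Σ a^n = 1/(1 − a) = -1/5775;  first 5 digits = (1, 0, 16, 0, 9)

v_19(a) = 2 ≥ 1, so the series converges in ℤ_19 to 1/(1 − a) = 1/(1 − 5776) = -1/5775. Expand this rational in ℤ_19: compute digits iteratively via d_i = x_i mod 19, x_{i+1} = (x_i − d_i)/19. The first 5 digits are (1, 0, 16, 0, 9).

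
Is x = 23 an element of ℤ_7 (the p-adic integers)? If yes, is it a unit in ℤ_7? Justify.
x ∈ ℤ_7^× (unit); v_7(x) = 0

ℤ_7 = {x ∈ ℚ_7 : v_7(x) ≥ 0} and ℤ_7^× = {x ∈ ℤ_7 : v_7(x) = 0}. Here v_7(23) = v_7(num) − v_7(den) = 0; compare against these criteria.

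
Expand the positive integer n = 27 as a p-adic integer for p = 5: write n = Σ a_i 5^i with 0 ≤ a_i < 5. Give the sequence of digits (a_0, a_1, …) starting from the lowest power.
(a_0, a_1, …) = (2, 0, 1)

Repeated division by 5 gives the digits low-to-high: 27 = 2 + 1·5^2. Digit sequence: (2, 0, 1).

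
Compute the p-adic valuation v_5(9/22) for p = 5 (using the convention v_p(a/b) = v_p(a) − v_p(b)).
v_5(9/22) = 0

Factor powers of 5 from the numerator and denominator of the reduced fraction: 9 = 5^0 · 9 and 22 = 5^0 · 22. Apply v_p(a/b) = v_p(a) − v_p(b): v_5(9/22) = 0 − 0 = 0.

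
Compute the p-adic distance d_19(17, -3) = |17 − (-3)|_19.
d_19(17, -3) = 1

Step 1 — x − y = 17 − (-3) = 20. Step 2 — v_19(20) = 0 (factor: 20 = (19^0 · 20); the sign does not affect v_p). Step 3 — |x − y|_19 = 19^{0} = 1.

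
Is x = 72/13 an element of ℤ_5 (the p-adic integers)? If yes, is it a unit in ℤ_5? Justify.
x ∈ ℤ_5^× (unit); v_5(x) = 0

ℤ_5 = {x ∈ ℚ_5 : v_5(x) ≥ 0} and ℤ_5^× = {x ∈ ℤ_5 : v_5(x) = 0}. Here v_5(72/13) = v_5(num) − v_5(den) = 0; compare against these criteria.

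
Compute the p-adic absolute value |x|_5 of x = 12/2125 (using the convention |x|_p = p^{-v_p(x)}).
|12/2125|_5 = 125

Step 1 — compute v_5(x) by factoring powers of 5 out of the numerator and denominator: v_5(12/2125) = -3. Step 2 — apply |x|_p = p^{-v_p(x)} = 5^{3} = 125.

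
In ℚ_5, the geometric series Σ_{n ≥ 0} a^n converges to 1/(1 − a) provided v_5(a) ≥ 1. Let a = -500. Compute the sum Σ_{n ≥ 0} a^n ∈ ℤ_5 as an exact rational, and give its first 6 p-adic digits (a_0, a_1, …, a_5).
Σ a^n = 1/(1 − a) = 1/501;  first 6 digits = (1, 0, 0, 1, 4, 4)

v_5(a) = 3 ≥ 1, so the series converges in ℤ_5 to 1/(1 − a) = 1/(1 − (-500)) = 1/501. Expand this rational in ℤ_5: compute digits iteratively via d_i = x_i mod 5, x_{i+1} = (x_i − d_i)/5. The first 6 digits are (1, 0, 0, 1, 4, 4).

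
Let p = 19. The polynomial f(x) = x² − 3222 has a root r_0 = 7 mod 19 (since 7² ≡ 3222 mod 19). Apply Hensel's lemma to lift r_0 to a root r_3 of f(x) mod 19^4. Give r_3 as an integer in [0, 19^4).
r_3 = 106806 (mod 130321)

Hensel's recurrence: r_{i+1} = r_i − f(r_i)·(f′(r_i))^{-1} mod 19^{i+2}, with f′(x) = 2x. Iterate:
  r_0 = 7 (mod 19)
  r_1 = 311 (mod 361)
  r_2 = 3921 (mod 6859)
  r_3 = 106806 (mod 130321)
Final: r_3 = 106806, and one checks f(r_3) ≡ 0 mod 19^4.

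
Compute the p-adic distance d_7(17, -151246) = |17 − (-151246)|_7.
d_7(17, -151246) = 1/16807

Step 1 — x − y = 17 − (-151246) = 151263. Step 2 — v_7(151263) = 5 (factor: 151263 = (7^5 · 9); the sign does not affect v_p). Step 3 — |x − y|_7 = 7^{-5} = 1/16807.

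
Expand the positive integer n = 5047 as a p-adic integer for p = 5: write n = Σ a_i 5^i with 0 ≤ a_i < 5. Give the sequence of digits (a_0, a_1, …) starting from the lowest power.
(a_0, a_1, …) = (2, 4, 1, 0, 3, 1)

Repeated division by 5 gives the digits low-to-high: 5047 = 2 + 4·5^1 + 1·5^2 + 3·5^4 + 1·5^5. Digit sequence: (2, 4, 1, 0, 3, 1).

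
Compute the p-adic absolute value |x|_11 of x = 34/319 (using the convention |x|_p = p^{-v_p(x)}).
|34/319|_11 = 11

Step 1 — compute v_11(x) by factoring powers of 11 out of the numerator and denominator: v_11(34/319) = -1. Step 2 — apply |x|_p = p^{-v_p(x)} = 11^{1} = 11.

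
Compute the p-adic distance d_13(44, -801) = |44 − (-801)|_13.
d_13(44, -801) = 1/169

Step 1 — x − y = 44 − (-801) = 845. Step 2 — v_13(845) = 2 (factor: 845 = (13^2 · 5); the sign does not affect v_p). Step 3 — |x − y|_13 = 13^{-2} = 1/169.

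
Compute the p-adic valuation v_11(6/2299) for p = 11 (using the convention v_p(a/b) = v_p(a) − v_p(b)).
v_11(6/2299) = -2

Factor powers of 11 from the numerator and denominator of the reduced fraction: 6 = 11^0 · 6 and 2299 = 11^2 · 19. Apply v_p(a/b) = v_p(a) − v_p(b): v_11(6/2299) = 0 − 2 = -2.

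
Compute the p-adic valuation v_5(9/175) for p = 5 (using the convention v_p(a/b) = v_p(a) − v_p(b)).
v_5(9/175) = -2

Factor powers of 5 from the numerator and denominator of the reduced fraction: 9 = 5^0 · 9 and 175 = 5^2 · 7. Apply v_p(a/b) = v_p(a) − v_p(b): v_5(9/175) = 0 − 2 = -2.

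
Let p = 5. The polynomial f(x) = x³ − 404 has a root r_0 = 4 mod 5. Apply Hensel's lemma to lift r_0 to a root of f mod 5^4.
r_3 = 234 (mod 625)

Hensel: r_{i+1} = r_i − f(r_i)/f′(r_i) mod 5^{i+2}, where f′(x) = 3x². Iterate:
  r_0 = 4 (mod 5)
  r_1 = 9 (mod 25)
  r_2 = 109 (mod 125)
  r_3 = 234 (mod 625)
Final: r = 234 with f(r) ≡ 0 mod 5^4.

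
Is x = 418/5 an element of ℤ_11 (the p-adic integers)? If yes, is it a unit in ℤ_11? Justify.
x ∈ ℤ_11 but not a unit; v_11(x) = 1 > 0

ℤ_11 = {x ∈ ℚ_11 : v_11(x) ≥ 0} and ℤ_11^× = {x ∈ ℤ_11 : v_11(x) = 0}. Here v_11(418/5) = v_11(num) − v_11(den) = 1; compare against these criteria.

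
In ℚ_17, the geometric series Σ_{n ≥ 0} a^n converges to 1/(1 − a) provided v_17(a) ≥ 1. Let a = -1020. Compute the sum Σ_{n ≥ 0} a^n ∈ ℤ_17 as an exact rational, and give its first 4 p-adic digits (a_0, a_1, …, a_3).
Σ a^n = 1/(1 − a) = 1/1021;  first 4 digits = (1, 8, 9, 9)

v_17(a) = 1 ≥ 1, so the series converges in ℤ_17 to 1/(1 − a) = 1/(1 − (-1020)) = 1/1021. Expand this rational in ℤ_17: compute digits iteratively via d_i = x_i mod 17, x_{i+1} = (x_i − d_i)/17. The first 4 digits are (1, 8, 9, 9).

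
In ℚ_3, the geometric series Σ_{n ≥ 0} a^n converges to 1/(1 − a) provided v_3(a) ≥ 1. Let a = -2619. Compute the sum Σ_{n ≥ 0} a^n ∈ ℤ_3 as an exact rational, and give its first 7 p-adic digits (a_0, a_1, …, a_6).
Σ a^n = 1/(1 − a) = 1/2620;  first 7 digits = (1, 0, 0, 2, 0, 1, 0)

v_3(a) = 3 ≥ 1, so the series converges in ℤ_3 to 1/(1 − a) = 1/(1 − (-2619)) = 1/2620. Expand this rational in ℤ_3: compute digits iteratively via d_i = x_i mod 3, x_{i+1} = (x_i − d_i)/3. The first 7 digits are (1, 0, 0, 2, 0, 1, 0).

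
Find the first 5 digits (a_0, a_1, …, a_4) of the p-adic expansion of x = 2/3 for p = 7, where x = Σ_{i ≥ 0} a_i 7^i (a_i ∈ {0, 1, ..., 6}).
(a_0, …, a_4) = (3, 2, 2, 2, 2)

v_7(2/3) = 0 (numerator and denominator both coprime to 7), so x ∈ ℤ_7^×. Compute digits iteratively via a_i = x_i mod 7, x_{i+1} = (x_i − a_i)/7, with x_0 = x:
  x_0 = 2/3;  a_0 = 3;  x_1 = (x_0 − 3)/7 = -1/3
  x_1 = -1/3;  a_1 = 2;  x_2 = (x_1 − 2)/7 = -1/3
  x_2 = -1/3;  a_2 = 2;  x_3 = (x_2 − 2)/7 = -1/3
  x_3 = -1/3;  a_3 = 2;  x_4 = (x_3 − 2)/7 = -1/3
  x_4 = -1/3;  a_4 = 2;  x_5 = (x_4 − 2)/7 = -1/3
Digits: (3, 2, 2, 2, 2).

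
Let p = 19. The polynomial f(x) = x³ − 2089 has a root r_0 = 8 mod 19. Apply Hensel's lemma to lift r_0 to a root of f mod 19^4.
r_3 = 119746 (mod 130321)

Hensel: r_{i+1} = r_i − f(r_i)/f′(r_i) mod 19^{i+2}, where f′(x) = 3x². Iterate:
  r_0 = 8 (mod 19)
  r_1 = 255 (mod 361)
  r_2 = 3143 (mod 6859)
  r_3 = 119746 (mod 130321)
Final: r = 119746 with f(r) ≡ 0 mod 19^4.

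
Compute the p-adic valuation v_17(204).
v_17(204) = 1

v_17(n) is the largest exponent k such that 17^k divides n. Factor out: 204 = 17^1 · 12. (Sign doesn't affect v_p.) So v_17(204) = 1.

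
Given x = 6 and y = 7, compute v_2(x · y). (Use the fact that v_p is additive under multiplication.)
v_2(42) = 1

v_p(x) = 1 (factor: 6 = 2^1 · 3); v_p(y) = 0 (factor: 7 = 2^0 · 7). Additivity: v_p(xy) = v_p(x) + v_p(y) = 1 + 0 = 1. (Direct check: xy = 42 = 2^1 · (21).)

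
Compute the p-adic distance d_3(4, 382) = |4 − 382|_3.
d_3(4, 382) = 1/27

Step 1 — x − y = 4 − 382 = -378. Step 2 — v_3(-378) = 3 (factor: -378 = −(3^3 · 14); the sign does not affect v_p). Step 3 — |x − y|_3 = 3^{-3} = 1/27.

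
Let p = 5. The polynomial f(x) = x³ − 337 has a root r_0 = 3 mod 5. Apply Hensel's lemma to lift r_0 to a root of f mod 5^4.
r_3 = 108 (mod 625)

Hensel: r_{i+1} = r_i − f(r_i)/f′(r_i) mod 5^{i+2}, where f′(x) = 3x². Iterate:
  r_0 = 3 (mod 5)
  r_1 = 8 (mod 25)
  r_2 = 108 (mod 125)
  r_3 = 108 (mod 625)
Final: r = 108 with f(r) ≡ 0 mod 5^4.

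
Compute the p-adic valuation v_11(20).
v_11(20) = 0

v_11(n) is the largest exponent k such that 11^k divides n. Factor out: 20 = 11^0 · 20. (Sign doesn't affect v_p.) So v_11(20) = 0.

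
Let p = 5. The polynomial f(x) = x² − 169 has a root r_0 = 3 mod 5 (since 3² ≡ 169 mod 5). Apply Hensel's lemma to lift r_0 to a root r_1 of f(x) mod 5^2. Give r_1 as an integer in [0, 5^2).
r_1 = 13 (mod 25)

Hensel's recurrence: r_{i+1} = r_i − f(r_i)·(f′(r_i))^{-1} mod 5^{i+2}, with f′(x) = 2x. Iterate:
  r_0 = 3 (mod 5)
  r_1 = 13 (mod 25)
Final: r_1 = 13, and one checks f(r_1) ≡ 0 mod 5^2.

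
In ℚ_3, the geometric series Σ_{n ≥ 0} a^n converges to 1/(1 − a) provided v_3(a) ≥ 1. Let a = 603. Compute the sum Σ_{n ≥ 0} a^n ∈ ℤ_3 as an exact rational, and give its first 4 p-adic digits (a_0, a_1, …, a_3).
Σ a^n = 1/(1 − a) = -1/602;  first 4 digits = (1, 0, 1, 1)

v_3(a) = 2 ≥ 1, so the series converges in ℤ_3 to 1/(1 − a) = 1/(1 − 603) = -1/602. Expand this rational in ℤ_3: compute digits iteratively via d_i = x_i mod 3, x_{i+1} = (x_i − d_i)/3. The first 4 digits are (1, 0, 1, 1).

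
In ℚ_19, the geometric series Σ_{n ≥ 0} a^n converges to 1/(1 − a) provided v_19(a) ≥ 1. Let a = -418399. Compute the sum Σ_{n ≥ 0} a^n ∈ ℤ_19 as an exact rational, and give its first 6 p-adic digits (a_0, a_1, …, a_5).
Σ a^n = 1/(1 − a) = 1/418400;  first 6 digits = (1, 0, 0, 15, 15, 18)

v_19(a) = 3 ≥ 1, so the series converges in ℤ_19 to 1/(1 − a) = 1/(1 − (-418399)) = 1/418400. Expand this rational in ℤ_19: compute digits iteratively via d_i = x_i mod 19, x_{i+1} = (x_i − d_i)/19. The first 6 digits are (1, 0, 0, 15, 15, 18).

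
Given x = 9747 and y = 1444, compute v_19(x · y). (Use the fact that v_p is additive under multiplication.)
v_19(14074668) = 4

v_p(x) = 2 (factor: 9747 = 19^2 · 27); v_p(y) = 2 (factor: 1444 = 19^2 · 4). Additivity: v_p(xy) = v_p(x) + v_p(y) = 2 + 2 = 4. (Direct check: xy = 14074668 = 19^4 · (108).)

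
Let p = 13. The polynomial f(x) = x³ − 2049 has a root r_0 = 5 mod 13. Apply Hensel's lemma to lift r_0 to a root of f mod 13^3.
r_2 = 2124 (mod 2197)

Hensel: r_{i+1} = r_i − f(r_i)/f′(r_i) mod 13^{i+2}, where f′(x) = 3x². Iterate:
  r_0 = 5 (mod 13)
  r_1 = 96 (mod 169)
  r_2 = 2124 (mod 2197)
Final: r = 2124 with f(r) ≡ 0 mod 13^3.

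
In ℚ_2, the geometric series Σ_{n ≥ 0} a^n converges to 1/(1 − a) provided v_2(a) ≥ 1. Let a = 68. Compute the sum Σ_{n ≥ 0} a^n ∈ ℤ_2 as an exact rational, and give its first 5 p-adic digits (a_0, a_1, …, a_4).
Σ a^n = 1/(1 − a) = -1/67;  first 5 digits = (1, 0, 1, 0, 1)

v_2(a) = 2 ≥ 1, so the series converges in ℤ_2 to 1/(1 − a) = 1/(1 − 68) = -1/67. Expand this rational in ℤ_2: compute digits iteratively via d_i = x_i mod 2, x_{i+1} = (x_i − d_i)/2. The first 5 digits are (1, 0, 1, 0, 1).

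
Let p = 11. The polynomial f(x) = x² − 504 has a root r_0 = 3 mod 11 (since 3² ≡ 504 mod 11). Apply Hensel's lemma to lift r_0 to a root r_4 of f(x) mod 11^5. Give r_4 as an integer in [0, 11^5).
r_4 = 111587 (mod 161051)

Hensel's recurrence: r_{i+1} = r_i − f(r_i)·(f′(r_i))^{-1} mod 11^{i+2}, with f′(x) = 2x. Iterate:
  r_0 = 3 (mod 11)
  r_1 = 25 (mod 121)
  r_2 = 1114 (mod 1331)
  r_3 = 9100 (mod 14641)
  r_4 = 111587 (mod 161051)
Final: r_4 = 111587, and one checks f(r_4) ≡ 0 mod 11^5.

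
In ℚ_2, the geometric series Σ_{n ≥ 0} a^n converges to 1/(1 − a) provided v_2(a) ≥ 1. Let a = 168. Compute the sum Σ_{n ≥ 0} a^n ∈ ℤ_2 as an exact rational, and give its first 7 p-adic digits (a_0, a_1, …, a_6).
Σ a^n = 1/(1 − a) = -1/167;  first 7 digits = (1, 0, 0, 1, 0, 1, 1)

v_2(a) = 3 ≥ 1, so the series converges in ℤ_2 to 1/(1 − a) = 1/(1 − 168) = -1/167. Expand this rational in ℤ_2: compute digits iteratively via d_i = x_i mod 2, x_{i+1} = (x_i − d_i)/2. The first 7 digits are (1, 0, 0, 1, 0, 1, 1).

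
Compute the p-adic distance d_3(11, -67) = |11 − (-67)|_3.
d_3(11, -67) = 1/3

Step 1 — x − y = 11 − (-67) = 78. Step 2 — v_3(78) = 1 (factor: 78 = (3^1 · 26); the sign does not affect v_p). Step 3 — |x − y|_3 = 3^{-1} = 1/3.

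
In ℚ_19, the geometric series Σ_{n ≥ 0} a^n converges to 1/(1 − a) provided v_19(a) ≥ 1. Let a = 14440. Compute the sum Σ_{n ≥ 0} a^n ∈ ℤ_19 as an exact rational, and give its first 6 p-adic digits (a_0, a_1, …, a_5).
Σ a^n = 1/(1 − a) = -1/14439;  first 6 digits = (1, 0, 2, 2, 4, 8)

v_19(a) = 2 ≥ 1, so the series converges in ℤ_19 to 1/(1 − a) = 1/(1 − 14440) = -1/14439. Expand this rational in ℤ_19: compute digits iteratively via d_i = x_i mod 19, x_{i+1} = (x_i − d_i)/19. The first 6 digits are (1, 0, 2, 2, 4, 8).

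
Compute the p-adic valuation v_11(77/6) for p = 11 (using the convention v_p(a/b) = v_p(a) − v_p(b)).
v_11(77/6) = 1

Factor powers of 11 from the numerator and denominator of the reduced fraction: 77 = 11^1 · 7 and 6 = 11^0 · 6. Apply v_p(a/b) = v_p(a) − v_p(b): v_11(77/6) = 1 − 0 = 1.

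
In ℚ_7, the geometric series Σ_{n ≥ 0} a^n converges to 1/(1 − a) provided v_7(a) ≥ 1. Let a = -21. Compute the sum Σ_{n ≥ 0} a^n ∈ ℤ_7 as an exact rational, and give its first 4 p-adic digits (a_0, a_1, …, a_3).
Σ a^n = 1/(1 − a) = 1/22;  first 4 digits = (1, 4, 1, 2)

v_7(a) = 1 ≥ 1, so the series converges in ℤ_7 to 1/(1 − a) = 1/(1 − (-21)) = 1/22. Expand this rational in ℤ_7: compute digits iteratively via d_i = x_i mod 7, x_{i+1} = (x_i − d_i)/7. The first 4 digits are (1, 4, 1, 2).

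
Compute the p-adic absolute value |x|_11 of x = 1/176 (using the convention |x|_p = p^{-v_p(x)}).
|1/176|_11 = 11

Step 1 — compute v_11(x) by factoring powers of 11 out of the numerator and denominator: v_11(1/176) = -1. Step 2 — apply |x|_p = p^{-v_p(x)} = 11^{1} = 11.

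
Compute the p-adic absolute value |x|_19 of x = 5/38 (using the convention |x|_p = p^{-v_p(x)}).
|5/38|_19 = 19

Step 1 — compute v_19(x) by factoring powers of 19 out of the numerator and denominator: v_19(5/38) = -1. Step 2 — apply |x|_p = p^{-v_p(x)} = 19^{1} = 19.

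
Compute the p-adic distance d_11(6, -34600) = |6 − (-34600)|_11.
d_11(6, -34600) = 1/1331

Step 1 — x − y = 6 − (-34600) = 34606. Step 2 — v_11(34606) = 3 (factor: 34606 = (11^3 · 26); the sign does not affect v_p). Step 3 — |x − y|_11 = 11^{-3} = 1/1331.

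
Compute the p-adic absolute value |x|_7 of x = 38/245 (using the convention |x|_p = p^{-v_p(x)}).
|38/245|_7 = 49

Step 1 — compute v_7(x) by factoring powers of 7 out of the numerator and denominator: v_7(38/245) = -2. Step 2 — apply |x|_p = p^{-v_p(x)} = 7^{2} = 49.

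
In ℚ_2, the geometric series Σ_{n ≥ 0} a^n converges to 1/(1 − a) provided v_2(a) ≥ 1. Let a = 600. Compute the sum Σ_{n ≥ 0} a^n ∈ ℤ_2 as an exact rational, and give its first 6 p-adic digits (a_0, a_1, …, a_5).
Σ a^n = 1/(1 − a) = -1/599;  first 6 digits = (1, 0, 0, 1, 1, 0)

v_2(a) = 3 ≥ 1, so the series converges in ℤ_2 to 1/(1 − a) = 1/(1 − 600) = -1/599. Expand this rational in ℤ_2: compute digits iteratively via d_i = x_i mod 2, x_{i+1} = (x_i − d_i)/2. The first 6 digits are (1, 0, 0, 1, 1, 0).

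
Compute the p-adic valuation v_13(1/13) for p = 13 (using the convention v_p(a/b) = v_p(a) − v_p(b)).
v_13(1/13) = -1

Factor powers of 13 from the numerator and denominator of the reduced fraction: 1 = 13^0 · 1 and 13 = 13^1 · 1. Apply v_p(a/b) = v_p(a) − v_p(b): v_13(1/13) = 0 − 1 = -1.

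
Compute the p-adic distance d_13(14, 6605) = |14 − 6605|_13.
d_13(14, 6605) = 1/2197

Step 1 — x − y = 14 − 6605 = -6591. Step 2 — v_13(-6591) = 3 (factor: -6591 = −(13^3 · 3); the sign does not affect v_p). Step 3 — |x − y|_13 = 13^{-3} = 1/2197.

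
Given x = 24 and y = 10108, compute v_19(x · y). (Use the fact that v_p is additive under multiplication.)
v_19(242592) = 2

v_p(x) = 0 (factor: 24 = 19^0 · 24); v_p(y) = 2 (factor: 10108 = 19^2 · 28). Additivity: v_p(xy) = v_p(x) + v_p(y) = 0 + 2 = 2. (Direct check: xy = 242592 = 19^2 · (672).)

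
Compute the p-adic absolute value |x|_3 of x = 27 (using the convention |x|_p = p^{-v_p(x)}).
|27|_3 = 1/27

Step 1 — compute v_3(x) by factoring powers of 3 out of the numerator and denominator: v_3(27) = 3. Step 2 — apply |x|_p = p^{-v_p(x)} = 3^{-3} = 1/27.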